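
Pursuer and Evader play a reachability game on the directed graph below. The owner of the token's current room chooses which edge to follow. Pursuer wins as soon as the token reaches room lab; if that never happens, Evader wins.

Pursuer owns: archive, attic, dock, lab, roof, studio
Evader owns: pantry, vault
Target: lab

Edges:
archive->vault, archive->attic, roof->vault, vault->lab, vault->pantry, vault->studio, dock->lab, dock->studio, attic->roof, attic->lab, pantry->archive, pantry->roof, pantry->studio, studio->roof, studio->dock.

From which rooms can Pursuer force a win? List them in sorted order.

A0 = {lab}
A1: add {attic, dock} — dock (Pursuer) has dock→lab; attic (Pursuer) has attic→lab.
A2: add {archive, studio} — archive (Pursuer) has archive→attic; studio (Pursuer) has studio→dock.
A3 = A2; e.g. roof (Pursuer) has no edge into A2. Fixed point.
Pursuer's winning region = {archive, attic, dock, lab, studio}.

archive, attic, dock, lab, studio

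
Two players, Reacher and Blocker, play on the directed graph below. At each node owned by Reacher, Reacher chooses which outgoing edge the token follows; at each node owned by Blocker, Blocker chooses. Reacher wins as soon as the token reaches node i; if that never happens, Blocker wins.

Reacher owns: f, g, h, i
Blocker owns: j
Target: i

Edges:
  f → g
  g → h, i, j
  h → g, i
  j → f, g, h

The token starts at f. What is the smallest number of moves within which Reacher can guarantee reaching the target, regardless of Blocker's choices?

2

A0 = {i}
A1: add {g, h} — g (Reacher) has g→i; h (Reacher) has h→i.
A2: add {f} — f (Reacher) has f→g.
f enters the attractor at level 2, so Reacher can force the target in 2 moves from there.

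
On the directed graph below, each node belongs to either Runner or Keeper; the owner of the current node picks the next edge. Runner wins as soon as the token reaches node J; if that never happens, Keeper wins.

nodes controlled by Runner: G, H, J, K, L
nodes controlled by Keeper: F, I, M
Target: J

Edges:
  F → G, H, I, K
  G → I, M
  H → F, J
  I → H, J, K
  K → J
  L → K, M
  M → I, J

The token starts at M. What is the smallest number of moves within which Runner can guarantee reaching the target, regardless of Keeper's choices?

3

A0 = {J}
A1: add {H, K} — H (Runner) has H→J; K (Runner) has K→J.
A2: add {I, L} — I (Keeper): all of {H, J, K} already in; L (Runner) has L→K.
A3: add {G, M} — G (Runner) has G→I; M (Keeper): all of {I, J} already in.
M enters the attractor at level 3, so Runner can force the target in 3 moves from there.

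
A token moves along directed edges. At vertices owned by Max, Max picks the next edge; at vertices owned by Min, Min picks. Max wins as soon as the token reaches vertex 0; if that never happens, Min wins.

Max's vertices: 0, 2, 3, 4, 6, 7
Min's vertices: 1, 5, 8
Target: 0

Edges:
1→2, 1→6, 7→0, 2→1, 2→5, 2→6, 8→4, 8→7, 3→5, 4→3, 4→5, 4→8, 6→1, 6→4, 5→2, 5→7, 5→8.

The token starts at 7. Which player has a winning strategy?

A0 = {0}
A1: add {7} — 7 (Max) has 7→0.
A2 = A1; e.g. 1 (Min) can still go to 2. Fixed point.
7 ∈ A1, so Max can force the target.

Max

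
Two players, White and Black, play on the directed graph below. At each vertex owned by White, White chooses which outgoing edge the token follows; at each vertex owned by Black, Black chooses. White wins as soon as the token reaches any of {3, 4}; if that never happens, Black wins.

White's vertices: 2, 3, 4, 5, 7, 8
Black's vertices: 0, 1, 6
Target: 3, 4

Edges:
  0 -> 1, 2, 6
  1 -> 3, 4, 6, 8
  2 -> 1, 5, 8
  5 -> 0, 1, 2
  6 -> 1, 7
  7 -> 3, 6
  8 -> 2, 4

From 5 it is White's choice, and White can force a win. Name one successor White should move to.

2

A0 = {3, 4}
A1: add {7, 8} — 7 (White) has 7→3; 8 (White) has 8→4.
A2: add {2} — 2 (White) has 2→8.
A3: add {5} — 5 (White) has 5→2.
A4 = A3; e.g. 0 (Black) can still go to 1. Fixed point.
From 5, successor 2 is in the attractor (rank 2); the other successors 0, 1 are not.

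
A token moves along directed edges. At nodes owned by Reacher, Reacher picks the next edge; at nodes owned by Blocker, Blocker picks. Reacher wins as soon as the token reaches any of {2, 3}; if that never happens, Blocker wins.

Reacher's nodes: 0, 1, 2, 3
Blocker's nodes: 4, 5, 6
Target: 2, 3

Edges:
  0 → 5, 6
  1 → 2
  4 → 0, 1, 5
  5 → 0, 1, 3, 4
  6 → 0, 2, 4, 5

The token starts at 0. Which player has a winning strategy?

Blocker

A0 = {2, 3}
A1: add {1} — 1 (Reacher) has 1→2.
A2 = A1; e.g. 0 (Reacher) has no edge into A1. Fixed point.
0 never enters the attractor, so Blocker can avoid the target forever.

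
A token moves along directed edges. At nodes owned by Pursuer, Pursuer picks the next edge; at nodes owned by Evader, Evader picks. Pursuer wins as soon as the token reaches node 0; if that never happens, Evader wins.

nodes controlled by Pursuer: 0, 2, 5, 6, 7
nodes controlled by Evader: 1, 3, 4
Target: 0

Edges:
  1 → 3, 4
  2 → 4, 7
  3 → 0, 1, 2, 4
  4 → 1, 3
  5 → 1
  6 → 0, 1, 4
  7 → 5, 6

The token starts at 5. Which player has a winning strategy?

A0 = {0}
A1: add {6} — 6 (Pursuer) has 6→0.
A2: add {7} — 7 (Pursuer) has 7→6.
A3: add {2} — 2 (Pursuer) has 2→7.
A4 = A3; e.g. 1 (Evader) can still go to 3. Fixed point.
5 never enters the attractor, so Evader can avoid the target forever.

Evader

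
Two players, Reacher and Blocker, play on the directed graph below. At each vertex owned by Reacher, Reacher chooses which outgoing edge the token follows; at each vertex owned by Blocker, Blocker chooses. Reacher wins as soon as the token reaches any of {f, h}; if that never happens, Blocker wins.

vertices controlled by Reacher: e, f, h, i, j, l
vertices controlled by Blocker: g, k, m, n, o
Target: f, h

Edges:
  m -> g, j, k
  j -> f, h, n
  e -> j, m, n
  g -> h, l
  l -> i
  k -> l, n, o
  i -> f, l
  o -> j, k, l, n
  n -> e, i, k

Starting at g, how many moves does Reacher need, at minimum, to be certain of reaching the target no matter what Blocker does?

A0 = {f, h}
A1: add {i, j} — i (Reacher) has i→f; j (Reacher) has j→f.
A2: add {e, l} — e (Reacher) has e→j; l (Reacher) has l→i.
A3: add {g} — g (Blocker): all of {h, l} already in.
A4 = A3; e.g. k (Blocker) can still go to n. Fixed point.
g enters the attractor at level 3, so Reacher can force the target in 3 moves from there.

3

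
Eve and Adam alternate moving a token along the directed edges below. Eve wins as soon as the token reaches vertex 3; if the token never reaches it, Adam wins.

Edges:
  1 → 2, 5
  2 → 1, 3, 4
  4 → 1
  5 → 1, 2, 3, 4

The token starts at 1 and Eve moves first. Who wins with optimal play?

Adam

Track states (vertex, player-to-move).
A0 = {(3,Eve), (3,Adam)}
A1: add {(2,Eve), (5,Eve)}.
A2: add {(1,Adam)}.
A3: add {(4,Eve)}.
A4 = A3; e.g. (1,Eve) stays out. (1,Eve) never enters ⇒ Adam avoids the target.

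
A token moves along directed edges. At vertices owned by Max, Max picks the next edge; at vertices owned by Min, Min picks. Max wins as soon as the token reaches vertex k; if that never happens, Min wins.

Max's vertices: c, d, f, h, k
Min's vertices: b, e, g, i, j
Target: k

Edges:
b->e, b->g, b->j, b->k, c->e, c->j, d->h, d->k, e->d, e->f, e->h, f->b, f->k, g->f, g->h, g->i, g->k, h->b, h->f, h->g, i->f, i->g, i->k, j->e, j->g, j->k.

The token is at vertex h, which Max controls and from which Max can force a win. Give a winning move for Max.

A0 = {k}
A1: add {d, f} — d (Max) has d→k; f (Max) has f→k.
A2: add {h} — h (Max) has h→f.
A3: add {e} — e (Min): all of {d, f, h} already in.
A4: add {c} — c (Max) has c→e.
A5 = A4; e.g. b (Min) can still go to g. Fixed point.
From h, successor f is in the attractor (rank 1); the other successors b, g are not.

f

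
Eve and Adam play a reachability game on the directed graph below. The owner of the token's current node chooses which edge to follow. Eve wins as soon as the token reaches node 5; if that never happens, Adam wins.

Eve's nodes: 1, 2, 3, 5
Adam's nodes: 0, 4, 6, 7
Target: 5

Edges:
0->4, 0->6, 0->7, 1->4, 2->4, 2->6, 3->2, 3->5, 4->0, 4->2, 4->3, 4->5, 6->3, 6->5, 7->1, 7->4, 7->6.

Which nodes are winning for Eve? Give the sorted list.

A0 = {5}
A1: add {3} — 3 (Eve) has 3→5.
A2: add {6} — 6 (Adam): all of {3, 5} already in.
A3: add {2} — 2 (Eve) has 2→6.
A4 = A3; e.g. 0 (Adam) can still go to 4. Fixed point.
Eve's winning region = {2, 3, 5, 6}.

2, 3, 5, 6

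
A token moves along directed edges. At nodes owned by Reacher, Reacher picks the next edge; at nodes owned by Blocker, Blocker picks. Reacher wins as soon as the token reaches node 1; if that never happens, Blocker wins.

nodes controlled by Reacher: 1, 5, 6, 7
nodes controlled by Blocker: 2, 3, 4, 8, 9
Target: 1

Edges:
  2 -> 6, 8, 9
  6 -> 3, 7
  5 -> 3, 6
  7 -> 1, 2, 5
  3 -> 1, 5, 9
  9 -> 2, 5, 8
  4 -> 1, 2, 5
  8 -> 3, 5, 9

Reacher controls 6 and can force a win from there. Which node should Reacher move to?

7

A0 = {1}
A1: add {7} — 7 (Reacher) has 7→1.
A2: add {6} — 6 (Reacher) has 6→7.
A3: add {5} — 5 (Reacher) has 5→6.
A4 = A3; e.g. 2 (Blocker) can still go to 8. Fixed point.
From 6, successor 7 is in the attractor (rank 1); the other successor 3 is not.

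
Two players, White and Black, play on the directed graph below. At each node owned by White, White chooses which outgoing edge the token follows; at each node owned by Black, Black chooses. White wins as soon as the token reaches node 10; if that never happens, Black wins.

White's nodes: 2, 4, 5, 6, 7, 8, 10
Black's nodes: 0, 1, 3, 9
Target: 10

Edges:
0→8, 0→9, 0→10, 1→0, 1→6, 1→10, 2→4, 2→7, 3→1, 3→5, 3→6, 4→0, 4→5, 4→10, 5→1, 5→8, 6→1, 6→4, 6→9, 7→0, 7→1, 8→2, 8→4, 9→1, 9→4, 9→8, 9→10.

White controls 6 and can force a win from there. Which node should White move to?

A0 = {10}
A1: add {4} — 4 (White) has 4→10.
A2: add {2, 6, 8} — 2 (White) has 2→4; 6 (White) has 6→4; 8 (White) has 8→4.
A3: add {5} — 5 (White) has 5→8.
A4 = A3; e.g. 0 (Black) can still go to 9. Fixed point.
From 6, successor 4 is in the attractor (rank 1); the other successors 1, 9 are not.

4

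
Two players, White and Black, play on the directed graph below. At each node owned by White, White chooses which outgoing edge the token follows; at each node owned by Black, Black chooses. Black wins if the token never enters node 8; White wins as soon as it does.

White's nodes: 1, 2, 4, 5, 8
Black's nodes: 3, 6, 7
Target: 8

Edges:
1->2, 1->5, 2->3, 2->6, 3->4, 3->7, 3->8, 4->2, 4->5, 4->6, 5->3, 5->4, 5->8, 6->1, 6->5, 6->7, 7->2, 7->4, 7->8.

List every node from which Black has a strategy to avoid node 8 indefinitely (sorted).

A0 = {8}
A1: add {5} — 5 (White) has 5→8.
A2: add {1, 4} — 1 (White) has 1→5; 4 (White) has 4→5.
A3 = A2; e.g. 2 (White) has no edge into A2. Fixed point.
White's attractor = {1, 4, 5, 8}; Black avoids the target exactly from the complement.

2, 3, 6, 7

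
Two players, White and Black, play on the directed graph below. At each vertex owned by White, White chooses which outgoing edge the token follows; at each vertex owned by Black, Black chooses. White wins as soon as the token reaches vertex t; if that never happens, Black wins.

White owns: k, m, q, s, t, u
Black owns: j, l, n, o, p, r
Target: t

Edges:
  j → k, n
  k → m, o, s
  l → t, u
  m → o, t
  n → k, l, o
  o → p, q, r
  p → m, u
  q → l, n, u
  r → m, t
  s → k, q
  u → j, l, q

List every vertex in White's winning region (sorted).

k, m, r, s, t

A0 = {t}
A1: add {m} — m (White) has m→t.
A2: add {k, r} — k (White) has k→m; r (Black): all of {m, t} already in.
A3: add {s} — s (White) has s→k.
A4 = A3; e.g. j (Black) can still go to n. Fixed point.
White's winning region = {k, m, r, s, t}.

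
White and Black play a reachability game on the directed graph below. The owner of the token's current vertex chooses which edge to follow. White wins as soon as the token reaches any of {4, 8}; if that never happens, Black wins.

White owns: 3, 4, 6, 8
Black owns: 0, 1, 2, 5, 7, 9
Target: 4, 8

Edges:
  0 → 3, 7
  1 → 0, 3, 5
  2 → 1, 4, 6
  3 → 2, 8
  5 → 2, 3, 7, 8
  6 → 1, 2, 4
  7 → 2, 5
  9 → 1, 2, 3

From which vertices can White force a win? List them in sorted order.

3, 4, 6, 8

A0 = {4, 8}
A1: add {3, 6} — 3 (White) has 3→8; 6 (White) has 6→4.
A2 = A1; e.g. 0 (Black) can still go to 7. Fixed point.
White's winning region = {3, 4, 6, 8}.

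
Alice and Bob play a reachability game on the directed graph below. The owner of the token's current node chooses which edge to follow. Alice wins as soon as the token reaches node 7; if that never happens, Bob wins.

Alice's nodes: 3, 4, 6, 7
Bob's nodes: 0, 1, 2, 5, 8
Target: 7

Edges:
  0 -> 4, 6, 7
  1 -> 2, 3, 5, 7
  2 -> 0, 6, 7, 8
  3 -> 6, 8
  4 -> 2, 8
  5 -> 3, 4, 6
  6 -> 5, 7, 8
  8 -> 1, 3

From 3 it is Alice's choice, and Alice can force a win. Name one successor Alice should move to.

A0 = {7}
A1: add {6} — 6 (Alice) has 6→7.
A2: add {3} — 3 (Alice) has 3→6.
A3 = A2; e.g. 0 (Bob) can still go to 4. Fixed point.
From 3, successor 6 is in the attractor (rank 1); the other successor 8 is not.

6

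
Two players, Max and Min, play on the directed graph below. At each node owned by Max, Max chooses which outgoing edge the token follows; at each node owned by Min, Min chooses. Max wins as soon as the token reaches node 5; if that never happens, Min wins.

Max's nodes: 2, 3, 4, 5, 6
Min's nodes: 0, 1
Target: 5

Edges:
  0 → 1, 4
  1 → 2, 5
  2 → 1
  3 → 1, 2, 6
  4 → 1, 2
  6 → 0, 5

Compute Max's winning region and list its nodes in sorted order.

A0 = {5}
A1: add {6} — 6 (Max) has 6→5.
A2: add {3} — 3 (Max) has 3→6.
A3 = A2; e.g. 0 (Min) can still go to 1. Fixed point.
Max's winning region = {3, 5, 6}.

3, 5, 6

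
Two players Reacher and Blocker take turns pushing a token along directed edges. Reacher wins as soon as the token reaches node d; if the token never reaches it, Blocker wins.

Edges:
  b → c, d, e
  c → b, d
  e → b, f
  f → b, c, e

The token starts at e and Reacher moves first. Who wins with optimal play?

Blocker

Track states (vertex, player-to-move).
A0 = {(d,Reacher), (d,Blocker)}
A1: add {(b,Reacher), (c,Reacher)}.
A2: add {(c,Blocker)}.
A3: add {(f,Reacher)}.
A4: add {(e,Blocker)}.
A5 = A4; e.g. (b,Blocker) stays out. (e,Reacher) never enters ⇒ Blocker avoids the target.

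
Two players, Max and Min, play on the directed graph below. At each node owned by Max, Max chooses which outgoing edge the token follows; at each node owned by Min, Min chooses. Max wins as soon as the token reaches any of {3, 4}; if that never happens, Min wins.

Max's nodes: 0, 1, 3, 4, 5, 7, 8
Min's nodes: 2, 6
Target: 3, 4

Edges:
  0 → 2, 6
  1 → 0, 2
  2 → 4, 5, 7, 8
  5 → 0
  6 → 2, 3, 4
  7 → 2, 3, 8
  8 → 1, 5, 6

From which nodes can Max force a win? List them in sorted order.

A0 = {3, 4}
A1: add {7} — 7 (Max) has 7→3.
A2 = A1; e.g. 0 (Max) has no edge into A1. Fixed point.
Max's winning region = {3, 4, 7}.

3, 4, 7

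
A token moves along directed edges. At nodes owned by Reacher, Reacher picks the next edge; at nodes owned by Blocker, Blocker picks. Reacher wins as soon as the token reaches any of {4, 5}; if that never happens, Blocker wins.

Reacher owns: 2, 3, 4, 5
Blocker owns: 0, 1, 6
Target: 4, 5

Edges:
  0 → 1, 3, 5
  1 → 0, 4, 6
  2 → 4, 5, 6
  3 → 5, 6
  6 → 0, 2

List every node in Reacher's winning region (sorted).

A0 = {4, 5}
A1: add {2, 3} — 2 (Reacher) has 2→4; 3 (Reacher) has 3→5.
A2 = A1; e.g. 0 (Blocker) can still go to 1. Fixed point.
Reacher's winning region = {2, 3, 4, 5}.

2, 3, 4, 5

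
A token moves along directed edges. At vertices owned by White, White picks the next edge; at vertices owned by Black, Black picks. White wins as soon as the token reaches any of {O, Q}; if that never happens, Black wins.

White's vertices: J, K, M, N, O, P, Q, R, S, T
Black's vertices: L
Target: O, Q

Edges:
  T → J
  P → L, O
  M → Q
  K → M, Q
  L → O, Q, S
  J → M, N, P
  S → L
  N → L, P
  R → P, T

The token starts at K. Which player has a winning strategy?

White

A0 = {O, Q}
A1: add {K, M, P} — K (White) has K→Q; M (White) has M→Q; P (White) has P→O.
K ∈ A1, so White can force the target.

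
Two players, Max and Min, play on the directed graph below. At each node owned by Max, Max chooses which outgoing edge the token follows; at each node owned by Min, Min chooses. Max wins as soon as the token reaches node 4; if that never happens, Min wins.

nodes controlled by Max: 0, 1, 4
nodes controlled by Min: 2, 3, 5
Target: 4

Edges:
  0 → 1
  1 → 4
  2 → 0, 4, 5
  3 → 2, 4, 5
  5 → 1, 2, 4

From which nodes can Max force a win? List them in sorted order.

A0 = {4}
A1: add {1} — 1 (Max) has 1→4.
A2: add {0} — 0 (Max) has 0→1.
A3 = A2; e.g. 2 (Min) can still go to 5. Fixed point.
Max's winning region = {0, 1, 4}.

0, 1, 4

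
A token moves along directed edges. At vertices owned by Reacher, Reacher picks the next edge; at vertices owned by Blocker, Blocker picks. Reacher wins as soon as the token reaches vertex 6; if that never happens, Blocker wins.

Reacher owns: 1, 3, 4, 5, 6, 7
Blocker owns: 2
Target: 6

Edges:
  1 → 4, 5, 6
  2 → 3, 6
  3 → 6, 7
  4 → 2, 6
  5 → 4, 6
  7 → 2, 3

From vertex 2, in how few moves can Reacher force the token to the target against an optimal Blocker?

2

A0 = {6}
A1: add {1, 3, 4, 5} — 1 (Reacher) has 1→6; 3 (Reacher) has 3→6; 4 (Reacher) has 4→6; 5 (Reacher) has 5→6.
A2: add {2, 7} — 2 (Blocker): all of {3, 6} already in; 7 (Reacher) has 7→3.
A2 = all vertices. Fixed point.
2 enters the attractor at level 2, so Reacher can force the target in 2 moves from there.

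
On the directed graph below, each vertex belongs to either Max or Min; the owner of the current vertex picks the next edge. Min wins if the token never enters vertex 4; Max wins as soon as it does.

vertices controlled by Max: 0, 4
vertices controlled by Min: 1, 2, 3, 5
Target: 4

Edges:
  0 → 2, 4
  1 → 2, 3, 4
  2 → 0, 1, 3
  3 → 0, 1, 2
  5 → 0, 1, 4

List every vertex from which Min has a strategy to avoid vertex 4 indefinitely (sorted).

1, 2, 3, 5

A0 = {4}
A1: add {0} — 0 (Max) has 0→4.
A2 = A1; e.g. 1 (Min) can still go to 2. Fixed point.
Max's attractor = {0, 4}; Min avoids the target exactly from the complement.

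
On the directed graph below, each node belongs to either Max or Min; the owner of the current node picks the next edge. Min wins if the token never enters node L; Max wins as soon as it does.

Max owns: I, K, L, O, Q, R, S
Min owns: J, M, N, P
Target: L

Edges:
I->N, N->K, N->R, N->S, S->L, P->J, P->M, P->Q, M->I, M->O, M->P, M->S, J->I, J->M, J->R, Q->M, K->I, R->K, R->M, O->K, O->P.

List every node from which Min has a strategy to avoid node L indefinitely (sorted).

I, J, K, M, N, O, P, Q, R

A0 = {L}
A1: add {S} — S (Max) has S→L.
A2 = A1; e.g. I (Max) has no edge into A1. Fixed point.
Max's attractor = {L, S}; Min avoids the target exactly from the complement.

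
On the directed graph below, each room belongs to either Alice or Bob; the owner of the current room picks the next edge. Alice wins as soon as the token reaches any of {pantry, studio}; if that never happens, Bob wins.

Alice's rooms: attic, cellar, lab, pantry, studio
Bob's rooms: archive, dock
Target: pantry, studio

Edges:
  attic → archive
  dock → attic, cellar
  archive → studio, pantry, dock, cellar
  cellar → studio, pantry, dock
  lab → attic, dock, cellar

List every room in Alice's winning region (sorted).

A0 = {pantry, studio}
A1: add {cellar} — cellar (Alice) has cellar→studio.
A2: add {lab} — lab (Alice) has lab→cellar.
A3 = A2; e.g. attic (Alice) has no edge into A2. Fixed point.
Alice's winning region = {cellar, lab, pantry, studio}.

cellar, lab, pantry, studio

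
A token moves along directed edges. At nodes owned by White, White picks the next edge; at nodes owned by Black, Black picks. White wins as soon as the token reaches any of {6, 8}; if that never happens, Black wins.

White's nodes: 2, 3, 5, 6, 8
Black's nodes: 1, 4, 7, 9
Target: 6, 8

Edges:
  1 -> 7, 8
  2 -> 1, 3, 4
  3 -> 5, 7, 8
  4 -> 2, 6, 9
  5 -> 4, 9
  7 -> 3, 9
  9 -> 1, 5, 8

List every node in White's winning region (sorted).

2, 3, 6, 8

A0 = {6, 8}
A1: add {3} — 3 (White) has 3→8.
A2: add {2} — 2 (White) has 2→3.
A3 = A2; e.g. 1 (Black) can still go to 7. Fixed point.
White's winning region = {2, 3, 6, 8}.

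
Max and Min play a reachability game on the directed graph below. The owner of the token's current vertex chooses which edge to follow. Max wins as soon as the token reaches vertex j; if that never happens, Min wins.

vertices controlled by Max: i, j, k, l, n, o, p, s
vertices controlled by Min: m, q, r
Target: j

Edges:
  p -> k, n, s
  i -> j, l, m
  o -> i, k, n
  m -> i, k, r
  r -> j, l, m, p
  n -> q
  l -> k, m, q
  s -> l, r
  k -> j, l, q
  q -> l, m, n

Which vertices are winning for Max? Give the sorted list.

i, j, k, l, o, p, s

A0 = {j}
A1: add {i, k} — i (Max) has i→j; k (Max) has k→j.
A2: add {l, o, p} — l (Max) has l→k; o (Max) has o→i; p (Max) has p→k.
A3: add {s} — s (Max) has s→l.
A4 = A3; e.g. m (Min) can still go to r. Fixed point.
Max's winning region = {i, j, k, l, o, p, s}.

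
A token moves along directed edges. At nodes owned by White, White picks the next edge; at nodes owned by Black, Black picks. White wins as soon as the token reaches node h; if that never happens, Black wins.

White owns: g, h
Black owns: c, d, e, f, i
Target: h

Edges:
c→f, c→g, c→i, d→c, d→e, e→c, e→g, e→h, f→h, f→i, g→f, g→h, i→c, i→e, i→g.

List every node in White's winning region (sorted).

A0 = {h}
A1: add {g} — g (White) has g→h.
A2 = A1; e.g. c (Black) can still go to f. Fixed point.
White's winning region = {g, h}.

g, h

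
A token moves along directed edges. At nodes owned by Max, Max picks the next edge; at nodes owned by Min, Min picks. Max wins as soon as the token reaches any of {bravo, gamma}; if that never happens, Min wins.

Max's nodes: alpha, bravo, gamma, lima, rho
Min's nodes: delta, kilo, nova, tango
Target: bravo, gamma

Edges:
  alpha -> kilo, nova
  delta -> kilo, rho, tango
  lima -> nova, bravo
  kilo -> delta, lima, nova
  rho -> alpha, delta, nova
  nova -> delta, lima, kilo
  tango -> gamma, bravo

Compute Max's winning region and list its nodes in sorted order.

bravo, gamma, lima, tango

A0 = {bravo, gamma}
A1: add {lima, tango} — lima (Max) has lima→bravo; tango (Min): all of {gamma, bravo} already in.
A2 = A1; e.g. alpha (Max) has no edge into A1. Fixed point.
Max's winning region = {bravo, gamma, lima, tango}.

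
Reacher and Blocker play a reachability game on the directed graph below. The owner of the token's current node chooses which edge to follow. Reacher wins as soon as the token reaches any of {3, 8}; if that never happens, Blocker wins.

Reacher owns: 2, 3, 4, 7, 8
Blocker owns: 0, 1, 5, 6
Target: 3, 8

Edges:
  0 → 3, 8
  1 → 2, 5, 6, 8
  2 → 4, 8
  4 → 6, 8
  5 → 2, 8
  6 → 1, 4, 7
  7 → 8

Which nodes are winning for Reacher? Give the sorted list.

A0 = {3, 8}
A1: add {0, 2, 4, 7} — 0 (Blocker): all of {3, 8} already in; 2 (Reacher) has 2→8; 4 (Reacher) has 4→8; 7 (Reacher) has 7→8.
A2: add {5} — 5 (Blocker): all of {2, 8} already in.
A3 = A2; e.g. 1 (Blocker) can still go to 6. Fixed point.
Reacher's winning region = {0, 2, 3, 4, 5, 7, 8}.

0, 2, 3, 4, 5, 7, 8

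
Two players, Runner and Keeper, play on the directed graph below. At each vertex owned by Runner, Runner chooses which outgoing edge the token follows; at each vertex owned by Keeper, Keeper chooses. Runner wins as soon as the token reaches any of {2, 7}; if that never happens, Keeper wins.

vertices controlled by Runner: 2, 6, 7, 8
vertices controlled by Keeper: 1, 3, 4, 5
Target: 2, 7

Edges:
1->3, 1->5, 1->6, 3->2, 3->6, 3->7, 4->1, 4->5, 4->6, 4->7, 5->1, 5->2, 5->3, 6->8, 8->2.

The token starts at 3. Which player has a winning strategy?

Runner

A0 = {2, 7}
A1: add {8} — 8 (Runner) has 8→2.
A2: add {6} — 6 (Runner) has 6→8.
A3: add {3} — 3 (Keeper): all of {2, 6, 7} already in.
A4 = A3; e.g. 1 (Keeper) can still go to 5. Fixed point.
3 ∈ A3, so Runner can force the target.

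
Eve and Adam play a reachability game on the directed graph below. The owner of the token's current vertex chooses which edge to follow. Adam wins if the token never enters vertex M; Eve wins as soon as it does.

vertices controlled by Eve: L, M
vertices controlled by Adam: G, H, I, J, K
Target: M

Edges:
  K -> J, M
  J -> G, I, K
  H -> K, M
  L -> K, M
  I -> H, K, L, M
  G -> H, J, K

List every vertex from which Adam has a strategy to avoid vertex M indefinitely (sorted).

G, H, I, J, K

A0 = {M}
A1: add {L} — L (Eve) has L→M.
A2 = A1; e.g. G (Adam) can still go to H. Fixed point.
Eve's attractor = {L, M}; Adam avoids the target exactly from the complement.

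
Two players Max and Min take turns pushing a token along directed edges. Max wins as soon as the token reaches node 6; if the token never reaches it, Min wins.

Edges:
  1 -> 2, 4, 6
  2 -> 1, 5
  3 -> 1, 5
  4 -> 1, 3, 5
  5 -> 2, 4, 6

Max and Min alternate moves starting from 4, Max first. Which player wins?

Track states (vertex, player-to-move).
A0 = {(6,Max), (6,Min)}
A1: add {(1,Max), (5,Max)}.
A2: add {(2,Min), (3,Min)}.
A3: add {(4,Max)}.
(4,Max) ∈ A3 ⇒ Max forces the target.

Max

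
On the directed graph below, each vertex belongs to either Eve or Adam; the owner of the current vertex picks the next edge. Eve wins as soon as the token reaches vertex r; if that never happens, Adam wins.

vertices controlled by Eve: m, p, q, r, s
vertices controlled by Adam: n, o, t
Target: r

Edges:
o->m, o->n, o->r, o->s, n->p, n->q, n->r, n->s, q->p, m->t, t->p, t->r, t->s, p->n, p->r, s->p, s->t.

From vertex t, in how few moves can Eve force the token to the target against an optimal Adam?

A0 = {r}
A1: add {p} — p (Eve) has p→r.
A2: add {q, s} — q (Eve) has q→p; s (Eve) has s→p.
A3: add {n, t} — n (Adam): all of {p, q, r, s} already in; t (Adam): all of {p, r, s} already in.
t enters the attractor at level 3, so Eve can force the target in 3 moves from there.

3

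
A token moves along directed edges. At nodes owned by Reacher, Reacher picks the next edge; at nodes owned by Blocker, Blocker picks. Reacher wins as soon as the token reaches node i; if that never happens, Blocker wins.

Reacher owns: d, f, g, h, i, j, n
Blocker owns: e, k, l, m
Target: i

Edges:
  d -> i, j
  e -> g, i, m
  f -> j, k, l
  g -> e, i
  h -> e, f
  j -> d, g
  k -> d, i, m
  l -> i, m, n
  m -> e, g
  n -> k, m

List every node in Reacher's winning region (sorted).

A0 = {i}
A1: add {d, g} — d (Reacher) has d→i; g (Reacher) has g→i.
A2: add {j} — j (Reacher) has j→d.
A3: add {f} — f (Reacher) has f→j.
A4: add {h} — h (Reacher) has h→f.
A5 = A4; e.g. e (Blocker) can still go to m. Fixed point.
Reacher's winning region = {d, f, g, h, i, j}.

d, f, g, h, i, j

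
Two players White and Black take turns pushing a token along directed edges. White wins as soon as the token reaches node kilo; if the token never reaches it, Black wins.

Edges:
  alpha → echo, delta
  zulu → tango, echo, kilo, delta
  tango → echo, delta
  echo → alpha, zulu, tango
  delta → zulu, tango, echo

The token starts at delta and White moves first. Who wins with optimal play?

Black

Track states (vertex, player-to-move).
A0 = {(kilo,White), (kilo,Black)}
A1: add {(zulu,White)}.
A2 = A1; e.g. (alpha,White) stays out. (delta,White) never enters ⇒ Black avoids the target.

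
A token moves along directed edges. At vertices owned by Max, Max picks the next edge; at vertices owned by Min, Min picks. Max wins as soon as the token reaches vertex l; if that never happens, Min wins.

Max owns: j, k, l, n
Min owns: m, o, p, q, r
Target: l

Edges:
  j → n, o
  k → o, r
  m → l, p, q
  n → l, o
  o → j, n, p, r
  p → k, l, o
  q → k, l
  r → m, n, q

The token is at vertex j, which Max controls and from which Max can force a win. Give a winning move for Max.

n

A0 = {l}
A1: add {n} — n (Max) has n→l.
A2: add {j} — j (Max) has j→n.
A3 = A2; e.g. k (Max) has no edge into A2. Fixed point.
From j, successor n is in the attractor (rank 1); the other successor o is not.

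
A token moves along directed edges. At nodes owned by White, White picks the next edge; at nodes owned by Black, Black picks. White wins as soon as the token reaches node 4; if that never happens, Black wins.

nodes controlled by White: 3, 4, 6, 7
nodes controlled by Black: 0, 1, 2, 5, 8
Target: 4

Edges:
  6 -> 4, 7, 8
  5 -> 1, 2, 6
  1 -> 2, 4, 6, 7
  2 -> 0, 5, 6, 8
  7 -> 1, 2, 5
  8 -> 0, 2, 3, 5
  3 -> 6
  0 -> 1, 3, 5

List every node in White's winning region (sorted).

A0 = {4}
A1: add {6} — 6 (White) has 6→4.
A2: add {3} — 3 (White) has 3→6.
A3 = A2; e.g. 0 (Black) can still go to 1. Fixed point.
White's winning region = {3, 4, 6}.

3, 4, 6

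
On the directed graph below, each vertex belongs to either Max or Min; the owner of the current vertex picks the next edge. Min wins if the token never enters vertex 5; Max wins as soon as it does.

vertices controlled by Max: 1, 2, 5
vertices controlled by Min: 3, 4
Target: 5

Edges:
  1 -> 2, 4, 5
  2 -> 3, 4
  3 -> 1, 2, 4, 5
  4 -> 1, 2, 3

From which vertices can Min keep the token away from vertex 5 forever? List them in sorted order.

A0 = {5}
A1: add {1} — 1 (Max) has 1→5.
A2 = A1; e.g. 2 (Max) has no edge into A1. Fixed point.
Max's attractor = {1, 5}; Min avoids the target exactly from the complement.

2, 3, 4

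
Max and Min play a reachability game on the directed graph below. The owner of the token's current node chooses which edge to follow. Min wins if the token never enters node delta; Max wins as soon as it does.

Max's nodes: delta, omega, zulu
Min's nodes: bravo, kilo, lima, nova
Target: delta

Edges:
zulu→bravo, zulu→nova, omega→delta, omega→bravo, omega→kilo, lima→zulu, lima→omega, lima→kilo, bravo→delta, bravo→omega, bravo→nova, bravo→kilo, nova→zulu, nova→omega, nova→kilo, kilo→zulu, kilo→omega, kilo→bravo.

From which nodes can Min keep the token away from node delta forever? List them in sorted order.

bravo, kilo, lima, nova, zulu

A0 = {delta}
A1: add {omega} — omega (Max) has omega→delta.
A2 = A1; e.g. zulu (Max) has no edge into A1. Fixed point.
Max's attractor = {delta, omega}; Min avoids the target exactly from the complement.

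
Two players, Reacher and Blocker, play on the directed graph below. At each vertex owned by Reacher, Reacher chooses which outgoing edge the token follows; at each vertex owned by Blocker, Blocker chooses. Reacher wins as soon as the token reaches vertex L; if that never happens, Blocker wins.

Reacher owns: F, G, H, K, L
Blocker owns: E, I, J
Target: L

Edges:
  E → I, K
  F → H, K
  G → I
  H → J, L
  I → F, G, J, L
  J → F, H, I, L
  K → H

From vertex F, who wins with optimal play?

Reacher

A0 = {L}
A1: add {H} — H (Reacher) has H→L.
A2: add {F, K} — F (Reacher) has F→H; K (Reacher) has K→H.
A3 = A2; e.g. E (Blocker) can still go to I. Fixed point.
F ∈ A2, so Reacher can force the target.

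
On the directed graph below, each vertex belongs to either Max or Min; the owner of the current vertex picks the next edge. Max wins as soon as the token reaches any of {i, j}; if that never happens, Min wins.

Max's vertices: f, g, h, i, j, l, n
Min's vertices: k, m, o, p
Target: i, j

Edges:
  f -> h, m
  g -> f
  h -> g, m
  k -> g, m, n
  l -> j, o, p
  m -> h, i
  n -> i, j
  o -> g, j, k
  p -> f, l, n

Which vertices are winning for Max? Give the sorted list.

i, j, l, n

A0 = {i, j}
A1: add {l, n} — l (Max) has l→j; n (Max) has n→i.
A2 = A1; e.g. f (Max) has no edge into A1. Fixed point.
Max's winning region = {i, j, l, n}.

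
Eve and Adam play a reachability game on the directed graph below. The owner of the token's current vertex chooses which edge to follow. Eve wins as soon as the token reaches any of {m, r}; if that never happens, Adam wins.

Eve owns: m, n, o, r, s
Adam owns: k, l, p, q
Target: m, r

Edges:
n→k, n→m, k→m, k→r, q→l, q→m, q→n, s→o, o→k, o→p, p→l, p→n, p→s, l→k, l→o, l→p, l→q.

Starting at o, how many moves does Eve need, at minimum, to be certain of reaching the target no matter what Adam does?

2

A0 = {m, r}
A1: add {k, n} — k (Adam): all of {m, r} already in; n (Eve) has n→m.
A2: add {o} — o (Eve) has o→k.
o enters the attractor at level 2, so Eve can force the target in 2 moves from there.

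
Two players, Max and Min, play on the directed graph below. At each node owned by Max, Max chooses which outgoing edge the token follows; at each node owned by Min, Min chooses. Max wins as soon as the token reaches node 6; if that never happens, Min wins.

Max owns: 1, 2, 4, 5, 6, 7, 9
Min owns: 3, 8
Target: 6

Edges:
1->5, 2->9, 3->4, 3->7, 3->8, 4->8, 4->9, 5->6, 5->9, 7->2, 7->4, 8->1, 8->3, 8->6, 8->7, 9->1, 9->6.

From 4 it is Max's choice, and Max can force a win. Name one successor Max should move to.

A0 = {6}
A1: add {5, 9} — 5 (Max) has 5→6; 9 (Max) has 9→6.
A2: add {1, 2, 4} — 1 (Max) has 1→5; 2 (Max) has 2→9; 4 (Max) has 4→9.
A3: add {7} — 7 (Max) has 7→2.
A4 = A3; e.g. 3 (Min) can still go to 8. Fixed point.
From 4, successor 9 is in the attractor (rank 1); the other successor 8 is not.

9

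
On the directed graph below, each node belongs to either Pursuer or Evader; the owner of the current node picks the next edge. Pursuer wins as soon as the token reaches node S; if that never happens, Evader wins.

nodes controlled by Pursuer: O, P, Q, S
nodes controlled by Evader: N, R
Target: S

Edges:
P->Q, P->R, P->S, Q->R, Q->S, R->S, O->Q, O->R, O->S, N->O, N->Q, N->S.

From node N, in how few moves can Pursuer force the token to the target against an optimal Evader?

2

A0 = {S}
A1: add {O, P, Q, R} — O (Pursuer) has O→S; P (Pursuer) has P→S; Q (Pursuer) has Q→S; R (Evader): all of {S} already in.
A2: add {N} — N (Evader): all of {O, Q, S} already in.
A2 = all vertices. Fixed point.
N enters the attractor at level 2, so Pursuer can force the target in 2 moves from there.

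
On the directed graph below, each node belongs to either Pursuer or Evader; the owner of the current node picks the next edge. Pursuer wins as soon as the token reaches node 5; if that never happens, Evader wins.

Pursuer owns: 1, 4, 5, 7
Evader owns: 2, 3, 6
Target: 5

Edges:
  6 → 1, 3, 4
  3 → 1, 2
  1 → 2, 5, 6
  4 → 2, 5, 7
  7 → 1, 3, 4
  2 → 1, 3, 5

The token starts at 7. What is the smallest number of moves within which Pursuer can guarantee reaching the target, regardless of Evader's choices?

2

A0 = {5}
A1: add {1, 4} — 1 (Pursuer) has 1→5; 4 (Pursuer) has 4→5.
A2: add {7} — 7 (Pursuer) has 7→1.
A3 = A2; e.g. 2 (Evader) can still go to 3. Fixed point.
7 enters the attractor at level 2, so Pursuer can force the target in 2 moves from there.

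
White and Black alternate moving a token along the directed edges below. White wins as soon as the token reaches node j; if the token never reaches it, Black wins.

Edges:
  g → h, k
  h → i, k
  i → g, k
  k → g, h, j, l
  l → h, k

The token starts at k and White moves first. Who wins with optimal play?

Track states (vertex, player-to-move).
A0 = {(j,White), (j,Black)}
A1: add {(k,White)}.
(k,White) ∈ A1 ⇒ White forces the target.

White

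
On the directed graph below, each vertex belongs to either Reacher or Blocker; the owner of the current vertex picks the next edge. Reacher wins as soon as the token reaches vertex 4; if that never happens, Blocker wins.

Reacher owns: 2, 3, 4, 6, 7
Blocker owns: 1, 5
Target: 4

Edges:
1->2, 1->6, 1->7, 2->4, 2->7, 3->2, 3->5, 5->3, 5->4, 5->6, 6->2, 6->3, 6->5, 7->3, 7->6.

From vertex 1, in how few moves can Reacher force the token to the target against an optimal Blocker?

4

A0 = {4}
A1: add {2} — 2 (Reacher) has 2→4.
A2: add {3, 6} — 3 (Reacher) has 3→2; 6 (Reacher) has 6→2.
A3: add {5, 7} — 5 (Blocker): all of {3, 4, 6} already in; 7 (Reacher) has 7→3.
A4: add {1} — 1 (Blocker): all of {2, 6, 7} already in.
A4 = all vertices. Fixed point.
1 enters the attractor at level 4, so Reacher can force the target in 4 moves from there.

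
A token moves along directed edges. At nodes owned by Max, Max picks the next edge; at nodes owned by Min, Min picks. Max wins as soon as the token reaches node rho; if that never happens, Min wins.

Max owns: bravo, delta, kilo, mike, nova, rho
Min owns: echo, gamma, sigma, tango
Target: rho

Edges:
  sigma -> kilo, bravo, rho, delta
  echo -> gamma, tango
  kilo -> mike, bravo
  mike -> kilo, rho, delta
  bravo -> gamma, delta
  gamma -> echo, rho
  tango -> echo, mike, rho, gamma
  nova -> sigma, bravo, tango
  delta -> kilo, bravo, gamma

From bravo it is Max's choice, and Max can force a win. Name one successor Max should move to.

A0 = {rho}
A1: add {mike} — mike (Max) has mike→rho.
A2: add {kilo} — kilo (Max) has kilo→mike.
A3: add {delta} — delta (Max) has delta→kilo.
A4: add {bravo} — bravo (Max) has bravo→delta.
A5: add {nova, sigma} — sigma (Min): all of {kilo, bravo, rho, delta} already in; nova (Max) has nova→bravo.
A6 = A5; e.g. echo (Min) can still go to gamma. Fixed point.
From bravo, successor delta is in the attractor (rank 3); the other successor gamma is not.

delta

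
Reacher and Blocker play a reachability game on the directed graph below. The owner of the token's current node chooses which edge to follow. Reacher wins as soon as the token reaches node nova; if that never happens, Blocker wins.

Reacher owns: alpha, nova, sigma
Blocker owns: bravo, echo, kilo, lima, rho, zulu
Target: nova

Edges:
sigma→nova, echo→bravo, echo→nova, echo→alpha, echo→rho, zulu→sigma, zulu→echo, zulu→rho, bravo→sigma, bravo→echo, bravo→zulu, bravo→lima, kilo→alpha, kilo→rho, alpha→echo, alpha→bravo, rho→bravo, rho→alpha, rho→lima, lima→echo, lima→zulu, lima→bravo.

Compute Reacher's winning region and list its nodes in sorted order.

A0 = {nova}
A1: add {sigma} — sigma (Reacher) has sigma→nova.
A2 = A1; e.g. echo (Blocker) can still go to bravo. Fixed point.
Reacher's winning region = {nova, sigma}.

nova, sigma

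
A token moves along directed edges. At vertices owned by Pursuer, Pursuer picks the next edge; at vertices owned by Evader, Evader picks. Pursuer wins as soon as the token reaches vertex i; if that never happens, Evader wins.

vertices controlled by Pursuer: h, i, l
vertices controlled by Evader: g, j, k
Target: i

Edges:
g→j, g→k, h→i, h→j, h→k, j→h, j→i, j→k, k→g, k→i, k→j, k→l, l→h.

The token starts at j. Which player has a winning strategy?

Evader

A0 = {i}
A1: add {h} — h (Pursuer) has h→i.
A2: add {l} — l (Pursuer) has l→h.
A3 = A2; e.g. g (Evader) can still go to j. Fixed point.
j never enters the attractor, so Evader can avoid the target forever.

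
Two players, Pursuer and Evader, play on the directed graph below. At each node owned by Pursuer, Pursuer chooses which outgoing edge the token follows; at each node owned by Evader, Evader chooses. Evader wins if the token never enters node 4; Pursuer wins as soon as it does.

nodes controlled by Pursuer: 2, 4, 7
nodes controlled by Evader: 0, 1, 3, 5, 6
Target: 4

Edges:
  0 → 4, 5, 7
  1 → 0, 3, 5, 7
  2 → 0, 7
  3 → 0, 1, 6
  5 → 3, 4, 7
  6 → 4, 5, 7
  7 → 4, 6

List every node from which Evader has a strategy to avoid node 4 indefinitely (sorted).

A0 = {4}
A1: add {7} — 7 (Pursuer) has 7→4.
A2: add {2} — 2 (Pursuer) has 2→7.
A3 = A2; e.g. 0 (Evader) can still go to 5. Fixed point.
Pursuer's attractor = {2, 4, 7}; Evader avoids the target exactly from the complement.

0, 1, 3, 5, 6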